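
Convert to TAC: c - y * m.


Break into single-operator statements:
t1 = y * m
t2 = c - t1


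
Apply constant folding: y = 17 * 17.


17 * 17 = 289 at compile time
Optimized: y = 289


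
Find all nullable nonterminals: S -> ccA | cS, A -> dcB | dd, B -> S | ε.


A nonterminal is nullable iff some alternative derives ε (directly, or every symbol in it is nullable)
Nullable: {B}


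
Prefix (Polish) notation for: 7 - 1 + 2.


left-to-right (same/higher precedence on left): tree is (+ (- 7 1) 2)
Prefix: + - 7 1 2


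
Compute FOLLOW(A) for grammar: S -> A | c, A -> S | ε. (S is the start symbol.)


$ ∈ FOLLOW(S). For each A -> αBβ: add FIRST(β)\{ε} to FOLLOW(B); if β nullable, add FOLLOW(A).
FOLLOW(A) = {$}


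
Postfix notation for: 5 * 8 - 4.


Left to right (same or higher precedence on left)
Postfix: 5 8 * 4 -


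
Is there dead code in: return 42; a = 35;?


statement follows a return and is unreachable
Dead: 'a = 35'


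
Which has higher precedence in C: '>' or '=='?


'>' is relational (level 7); '==' is equality (level 6)
Higher level binds tighter
'>' has higher precedence than '=='


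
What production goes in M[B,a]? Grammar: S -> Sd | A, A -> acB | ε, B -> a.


For [B, a]: 'a' ∈ FIRST(a)
Entry: B -> a


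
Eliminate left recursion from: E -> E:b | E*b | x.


Left-recursive alternatives: E:b, E*b; non-recursive: x
Introduce E': E -> xE', E' -> :bE' | *bE' | ε


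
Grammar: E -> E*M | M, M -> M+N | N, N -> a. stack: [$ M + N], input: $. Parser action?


handle 'M+N' on top
Action: reduce (M -> M+N)


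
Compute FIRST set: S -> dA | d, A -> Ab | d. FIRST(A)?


Per alternative of A: FIRST(Ab) = {d}; FIRST(d) = {d}
FIRST(A) = {d}


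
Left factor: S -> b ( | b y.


Common prefix: 'b'
Factored: S -> b S', S' -> ( | y


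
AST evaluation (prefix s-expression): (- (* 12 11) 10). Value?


Evaluate inner: (* 12 11) = 132
Evaluate root: (- 132 10) = 122
Result: 122


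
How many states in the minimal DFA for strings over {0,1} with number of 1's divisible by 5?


Track (count of 1) mod 5: states 0..4, accept at 0
Minimal DFA: 5 states


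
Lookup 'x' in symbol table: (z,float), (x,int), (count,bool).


Lookup 'x' → type int


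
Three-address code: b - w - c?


Break into single-operator statements:
t1 = b - w
t2 = t1 - c


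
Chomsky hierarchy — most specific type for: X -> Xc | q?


Left-linear: every RHS is a terminal or one nonterminal followed by a terminal
Classification: Type 3 (Regular)


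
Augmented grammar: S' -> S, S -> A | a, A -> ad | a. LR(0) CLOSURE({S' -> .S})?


Start: S' -> .S
For each item with dot before a nonterminal B, add B -> .γ for every B-production
Closure: [S' -> .S, S -> .A, S -> .a, A -> .ad, A -> .a]


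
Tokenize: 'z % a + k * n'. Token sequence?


Scan left to right, longest-match per lexeme
Tokens: ID(z), OP(%), ID(a), OP(+), ID(k), OP(*), ID(n)


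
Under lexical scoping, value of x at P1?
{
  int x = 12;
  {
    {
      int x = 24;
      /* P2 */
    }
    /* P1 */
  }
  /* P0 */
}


P1's block does not declare x; resolves to the enclosing declaration at depth 0
x = 12


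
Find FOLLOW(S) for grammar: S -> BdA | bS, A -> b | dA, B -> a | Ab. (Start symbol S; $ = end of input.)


$ ∈ FOLLOW(S). For each A -> αBβ: add FIRST(β)\{ε} to FOLLOW(B); if β nullable, add FOLLOW(A).
FOLLOW(S) = {$}


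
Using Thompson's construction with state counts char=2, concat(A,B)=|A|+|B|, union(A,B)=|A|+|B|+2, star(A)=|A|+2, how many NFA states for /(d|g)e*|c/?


Syntax tree has 4 char leaf(s), 2 union(s), 1 star(s)
chars contribute 4×2 = 8; each union adds +2; each star adds +2
Total: 8 + 4 + 2 = 14 states


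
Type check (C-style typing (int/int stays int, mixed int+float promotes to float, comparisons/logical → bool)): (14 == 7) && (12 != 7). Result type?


Operand types: bool && bool
Rule: logical operators take bool operands and yield bool
Result type: bool


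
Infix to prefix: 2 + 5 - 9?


left-to-right (same/higher precedence on left): tree is (- (+ 2 5) 9)
Prefix: - + 2 5 9


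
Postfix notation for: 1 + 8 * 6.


* has higher precedence, evaluate 8*6 first
Postfix: 1 8 6 * +


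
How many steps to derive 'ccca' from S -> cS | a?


Derivation: S => cS => ccS => cccS => ccca
Steps: 4


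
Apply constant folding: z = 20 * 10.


20 * 10 = 200 at compile time
Optimized: z = 200


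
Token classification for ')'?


Pattern: delimiter/punctuation
Type: PUNCTUATION


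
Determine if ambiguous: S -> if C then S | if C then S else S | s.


dangling else: 'if C then if C then s else s' parses two ways
Ambiguous


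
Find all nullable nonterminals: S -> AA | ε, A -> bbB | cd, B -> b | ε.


A nonterminal is nullable iff some alternative derives ε (directly, or every symbol in it is nullable)
Nullable: {B, S}


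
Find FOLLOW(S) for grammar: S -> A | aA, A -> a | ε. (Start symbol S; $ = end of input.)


$ ∈ FOLLOW(S). For each A -> αBβ: add FIRST(β)\{ε} to FOLLOW(B); if β nullable, add FOLLOW(A).
FOLLOW(S) = {$}


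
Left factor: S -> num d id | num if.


Common prefix: 'num'
Factored: S -> num S', S' -> d id | if


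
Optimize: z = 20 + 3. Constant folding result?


20 + 3 = 23 at compile time
Optimized: z = 23


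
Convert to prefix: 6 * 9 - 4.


left-to-right (same/higher precedence on left): tree is (- (* 6 9) 4)
Prefix: - * 6 9 4


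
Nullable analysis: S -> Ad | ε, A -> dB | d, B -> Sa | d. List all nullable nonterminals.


A nonterminal is nullable iff some alternative derives ε (directly, or every symbol in it is nullable)
Nullable: {S}


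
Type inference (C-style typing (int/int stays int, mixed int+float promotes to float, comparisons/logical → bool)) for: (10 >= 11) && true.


Operand types: bool && bool
Rule: logical operators take bool operands and yield bool
Result type: bool


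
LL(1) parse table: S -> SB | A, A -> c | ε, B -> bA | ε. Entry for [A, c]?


For [A, c]: 'c' ∈ FIRST(c)
Entry: A -> c


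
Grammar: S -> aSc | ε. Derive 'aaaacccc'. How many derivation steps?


Derivation: S => aSc => aaScc => aaaSccc => aaaaScccc => aaaacccc
Steps: 5


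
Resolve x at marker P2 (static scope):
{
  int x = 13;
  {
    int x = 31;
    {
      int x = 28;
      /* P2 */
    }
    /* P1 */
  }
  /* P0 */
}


x declared in the same block as P2
x = 28


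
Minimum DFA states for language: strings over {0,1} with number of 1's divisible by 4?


Track (count of 1) mod 4: states 0..3, accept at 0
Minimal DFA: 4 states


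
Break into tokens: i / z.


Scan left to right, longest-match per lexeme
Tokens: ID(i), OP(/), ID(z)


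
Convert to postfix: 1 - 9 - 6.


Left to right (same or higher precedence on left)
Postfix: 1 9 - 6 -


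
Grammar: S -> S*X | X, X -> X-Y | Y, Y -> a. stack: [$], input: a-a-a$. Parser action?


no handle on stack; shift 'a'
Action: shift


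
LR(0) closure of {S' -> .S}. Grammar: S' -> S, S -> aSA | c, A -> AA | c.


Start: S' -> .S
For each item with dot before a nonterminal B, add B -> .γ for every B-production
Closure: [S' -> .S, S -> .aSA, S -> .c]


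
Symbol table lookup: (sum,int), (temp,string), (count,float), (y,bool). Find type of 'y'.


Lookup 'y' → type bool


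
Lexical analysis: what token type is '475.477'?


Pattern: digits with a decimal point
Type: FLOAT_LITERAL


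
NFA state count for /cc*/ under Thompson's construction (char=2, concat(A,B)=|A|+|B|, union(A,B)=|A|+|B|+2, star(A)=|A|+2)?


Syntax tree has 2 char leaf(s), 0 union(s), 1 star(s)
chars contribute 2×2 = 4; each union adds +2; each star adds +2
Total: 4 + 0 + 2 = 6 states


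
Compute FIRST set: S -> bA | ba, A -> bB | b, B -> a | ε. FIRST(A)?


Per alternative of A: FIRST(bB) = {b}; FIRST(b) = {b}
FIRST(A) = {b}


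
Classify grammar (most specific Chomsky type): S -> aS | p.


Right-linear: every RHS is a terminal or a terminal followed by one nonterminal
Classification: Type 3 (Regular)


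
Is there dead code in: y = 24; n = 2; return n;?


y is assigned but never read
Dead: 'y = 24'


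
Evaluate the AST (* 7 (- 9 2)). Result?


Evaluate inner: (- 9 2) = 7
Evaluate root: (* 7 7) = 49
Result: 49


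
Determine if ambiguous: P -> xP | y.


right-linear, alternatives start with distinct terminals 'x' vs 'y': unique leftmost derivation
Unambiguous


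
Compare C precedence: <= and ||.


'<=' is relational (level 7); '||' is logical OR (level 1)
Higher level binds tighter
'<=' has higher precedence than '||'


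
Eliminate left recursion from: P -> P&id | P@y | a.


Left-recursive alternatives: P&id, P@y; non-recursive: a
Introduce P': P -> aP', P' -> &idP' | @yP' | ε


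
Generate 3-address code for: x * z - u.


Break into single-operator statements:
t1 = x * z
t2 = t1 - u


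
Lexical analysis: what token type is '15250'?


Pattern: digits only
Type: INTEGER_LITERAL


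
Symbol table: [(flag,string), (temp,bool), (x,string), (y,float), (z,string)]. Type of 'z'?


Lookup 'z' → type string


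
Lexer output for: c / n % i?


Scan left to right, longest-match per lexeme
Tokens: ID(c), OP(/), ID(n), OP(%), ID(i)


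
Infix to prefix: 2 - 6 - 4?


left-to-right (same/higher precedence on left): tree is (- (- 2 6) 4)
Prefix: - - 2 6 4


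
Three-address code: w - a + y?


Break into single-operator statements:
t1 = w - a
t2 = t1 + y


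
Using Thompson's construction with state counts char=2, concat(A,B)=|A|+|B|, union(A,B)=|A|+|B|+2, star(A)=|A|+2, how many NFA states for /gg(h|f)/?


Syntax tree has 4 char leaf(s), 1 union(s), 0 star(s)
chars contribute 4×2 = 8; each union adds +2; each star adds +2
Total: 8 + 2 + 0 = 10 states


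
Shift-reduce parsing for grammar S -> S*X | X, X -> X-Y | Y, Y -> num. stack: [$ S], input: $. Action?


start symbol S on stack, input exhausted
Action: accept


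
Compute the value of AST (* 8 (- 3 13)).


Evaluate inner: (- 3 13) = -10
Evaluate root: (* 8 -10) = -80
Result: -80


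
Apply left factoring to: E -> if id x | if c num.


Common prefix: 'if'
Factored: E -> if E', E' -> id x | c num


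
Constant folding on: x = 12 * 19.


12 * 19 = 228 at compile time
Optimized: x = 228


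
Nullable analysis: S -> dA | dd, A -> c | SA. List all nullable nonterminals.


A nonterminal is nullable iff some alternative derives ε (directly, or every symbol in it is nullable)
Nullable: {}


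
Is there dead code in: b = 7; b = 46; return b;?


first assignment to b is overwritten before any read
Dead: 'b = 7'


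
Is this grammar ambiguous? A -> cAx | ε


balanced c^n…x^n: each string has a unique parse
Unambiguous


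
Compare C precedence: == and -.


'-' is additive (level 9); '==' is equality (level 6)
Higher level binds tighter
'-' has higher precedence than '=='


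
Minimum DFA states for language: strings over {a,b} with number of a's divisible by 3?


Track (count of a) mod 3: states 0..2, accept at 0
Minimal DFA: 3 states


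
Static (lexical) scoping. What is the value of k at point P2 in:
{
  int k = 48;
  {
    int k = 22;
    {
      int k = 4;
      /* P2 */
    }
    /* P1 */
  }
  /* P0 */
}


k declared in the same block as P2
k = 4


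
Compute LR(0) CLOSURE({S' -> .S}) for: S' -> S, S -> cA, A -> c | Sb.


Start: S' -> .S
For each item with dot before a nonterminal B, add B -> .γ for every B-production
Closure: [S' -> .S, S -> .cA]


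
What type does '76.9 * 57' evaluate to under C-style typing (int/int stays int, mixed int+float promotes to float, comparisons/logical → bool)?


Operand types: float * int
Rule: mixed int/float promotes to float; int/int stays int
Result type: float


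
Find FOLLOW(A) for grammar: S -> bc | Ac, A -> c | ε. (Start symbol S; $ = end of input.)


$ ∈ FOLLOW(S). For each A -> αBβ: add FIRST(β)\{ε} to FOLLOW(B); if β nullable, add FOLLOW(A).
FOLLOW(A) = {c}


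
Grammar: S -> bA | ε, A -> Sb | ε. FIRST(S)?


Per alternative of S: FIRST(bA) = {b}; FIRST(ε) = {ε}
FIRST(S) = {b, ε}


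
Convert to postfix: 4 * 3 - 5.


Left to right (same or higher precedence on left)
Postfix: 4 3 * 5 -


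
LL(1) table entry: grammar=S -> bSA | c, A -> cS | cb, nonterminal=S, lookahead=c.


For [S, c]: 'c' ∈ FIRST(c)
Entry: S -> c


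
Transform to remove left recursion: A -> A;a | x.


Left-recursive alternatives: A;a; non-recursive: x
Introduce A': A -> xA', A' -> ;aA' | ε


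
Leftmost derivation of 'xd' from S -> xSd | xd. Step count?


Derivation: S => xd
Steps: 1


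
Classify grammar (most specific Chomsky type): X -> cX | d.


Right-linear: every RHS is a terminal or a terminal followed by one nonterminal
Classification: Type 3 (Regular)


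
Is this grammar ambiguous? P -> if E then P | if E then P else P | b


dangling else: 'if E then if E then b else b' parses two ways
Ambiguous


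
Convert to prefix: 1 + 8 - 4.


left-to-right (same/higher precedence on left): tree is (- (+ 1 8) 4)
Prefix: - + 1 8 4


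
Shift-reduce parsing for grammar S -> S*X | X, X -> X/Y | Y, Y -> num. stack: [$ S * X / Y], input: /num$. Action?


handle 'X/Y' on top
Action: reduce (X -> X/Y)


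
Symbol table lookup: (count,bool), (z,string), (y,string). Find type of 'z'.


Lookup 'z' → type string


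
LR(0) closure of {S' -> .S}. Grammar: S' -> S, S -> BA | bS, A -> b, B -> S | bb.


Start: S' -> .S
For each item with dot before a nonterminal B, add B -> .γ for every B-production
Closure: [S' -> .S, S -> .BA, S -> .bS, B -> .S, B -> .bb]


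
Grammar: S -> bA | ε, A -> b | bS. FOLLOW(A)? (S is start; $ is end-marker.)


$ ∈ FOLLOW(S). For each A -> αBβ: add FIRST(β)\{ε} to FOLLOW(B); if β nullable, add FOLLOW(A).
FOLLOW(A) = {$}


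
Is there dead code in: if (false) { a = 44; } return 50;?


condition is constant false, so the whole block is unreachable
Dead: 'if (false) { a = 44; }'


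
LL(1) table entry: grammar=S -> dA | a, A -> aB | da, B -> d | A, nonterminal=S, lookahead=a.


For [S, a]: 'a' ∈ FIRST(a)
Entry: S -> a


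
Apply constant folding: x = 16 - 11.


16 - 11 = 5 at compile time
Optimized: x = 5


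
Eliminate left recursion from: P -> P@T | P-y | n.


Left-recursive alternatives: P@T, P-y; non-recursive: n
Introduce P': P -> nP', P' -> @TP' | -yP' | ε


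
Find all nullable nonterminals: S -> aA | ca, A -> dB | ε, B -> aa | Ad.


A nonterminal is nullable iff some alternative derives ε (directly, or every symbol in it is nullable)
Nullable: {A}


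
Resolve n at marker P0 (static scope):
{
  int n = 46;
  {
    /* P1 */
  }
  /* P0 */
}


n declared in the same block as P0
n = 46


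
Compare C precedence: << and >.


'<<' is shift (level 8); '>' is relational (level 7)
Higher level binds tighter
'<<' has higher precedence than '>'


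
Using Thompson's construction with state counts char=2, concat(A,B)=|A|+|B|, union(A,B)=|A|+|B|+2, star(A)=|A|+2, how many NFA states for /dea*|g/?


Syntax tree has 4 char leaf(s), 1 union(s), 1 star(s)
chars contribute 4×2 = 8; each union adds +2; each star adds +2
Total: 8 + 2 + 2 = 12 states


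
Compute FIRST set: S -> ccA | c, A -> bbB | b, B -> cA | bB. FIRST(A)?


Per alternative of A: FIRST(bbB) = {b}; FIRST(b) = {b}
FIRST(A) = {b}


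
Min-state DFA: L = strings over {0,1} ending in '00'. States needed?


Track the longest suffix of input matching a prefix of '00': 3 classes (prefixes of length 0..2)
Minimal DFA: 3 states


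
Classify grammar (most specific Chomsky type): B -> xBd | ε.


Single nonterminal LHS, but x^n d^n is not regular
Classification: Type 2 (Context-Free)


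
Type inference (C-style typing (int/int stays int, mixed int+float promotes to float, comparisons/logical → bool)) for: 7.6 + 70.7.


Operand types: float + float
Rule: mixed int/float promotes to float; int/int stays int
Result type: float


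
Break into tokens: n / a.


Scan left to right, longest-match per lexeme
Tokens: ID(n), OP(/), ID(a)


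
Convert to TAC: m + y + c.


Break into single-operator statements:
t1 = m + y
t2 = t1 + c


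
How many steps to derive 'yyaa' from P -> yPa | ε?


Derivation: P => yPa => yyPaa => yyaa
Steps: 3


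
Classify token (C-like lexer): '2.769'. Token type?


Pattern: digits with a decimal point
Type: FLOAT_LITERAL


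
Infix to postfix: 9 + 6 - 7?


Left to right (same or higher precedence on left)
Postfix: 9 6 + 7 -


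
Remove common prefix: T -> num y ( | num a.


Common prefix: 'num'
Factored: T -> num T', T' -> y ( | a


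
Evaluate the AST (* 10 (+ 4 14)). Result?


Evaluate inner: (+ 4 14) = 18
Evaluate root: (* 10 18) = 180
Result: 180


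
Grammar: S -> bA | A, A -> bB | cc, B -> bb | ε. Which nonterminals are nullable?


A nonterminal is nullable iff some alternative derives ε (directly, or every symbol in it is nullable)
Nullable: {B}


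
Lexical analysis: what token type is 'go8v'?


Pattern: letter/underscore followed by alphanumerics, not a keyword
Type: IDENTIFIER


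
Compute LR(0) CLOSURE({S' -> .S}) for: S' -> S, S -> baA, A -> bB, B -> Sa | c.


Start: S' -> .S
For each item with dot before a nonterminal B, add B -> .γ for every B-production
Closure: [S' -> .S, S -> .baA]


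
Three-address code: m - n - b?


Break into single-operator statements:
t1 = m - n
t2 = t1 - b


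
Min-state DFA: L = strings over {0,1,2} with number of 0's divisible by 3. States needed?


Track (count of 0) mod 3: states 0..2, accept at 0
Minimal DFA: 3 states


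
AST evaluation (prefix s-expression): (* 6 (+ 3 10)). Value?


Evaluate inner: (+ 3 10) = 13
Evaluate root: (* 6 13) = 78
Result: 78


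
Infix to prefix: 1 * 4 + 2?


left-to-right (same/higher precedence on left): tree is (+ (* 1 4) 2)
Prefix: + * 1 4 2


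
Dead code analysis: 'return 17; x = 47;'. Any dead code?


statement follows a return and is unreachable
Dead: 'x = 47'


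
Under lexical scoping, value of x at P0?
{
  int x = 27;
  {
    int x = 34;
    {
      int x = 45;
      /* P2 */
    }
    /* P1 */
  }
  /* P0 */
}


x declared in the same block as P0
x = 27


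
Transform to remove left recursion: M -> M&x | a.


Left-recursive alternatives: M&x; non-recursive: a
Introduce M': M -> aM', M' -> &xM' | ε


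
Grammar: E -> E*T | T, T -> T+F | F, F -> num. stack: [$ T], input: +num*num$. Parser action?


shift '+' to continue T -> T+F
Action: shift


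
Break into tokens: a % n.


Scan left to right, longest-match per lexeme
Tokens: ID(a), OP(%), ID(n)


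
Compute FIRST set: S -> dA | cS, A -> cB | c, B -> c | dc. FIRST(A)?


Per alternative of A: FIRST(cB) = {c}; FIRST(c) = {c}
FIRST(A) = {c}


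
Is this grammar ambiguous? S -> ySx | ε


balanced y^n…x^n: each string has a unique parse
Unambiguous


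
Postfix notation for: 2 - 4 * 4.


* has higher precedence, evaluate 4*4 first
Postfix: 2 4 4 * -


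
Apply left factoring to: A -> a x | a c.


Common prefix: 'a'
Factored: A -> a A', A' -> x | c


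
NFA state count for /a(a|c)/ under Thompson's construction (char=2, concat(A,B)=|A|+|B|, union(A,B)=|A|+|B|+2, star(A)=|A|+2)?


Syntax tree has 3 char leaf(s), 1 union(s), 0 star(s)
chars contribute 3×2 = 6; each union adds +2; each star adds +2
Total: 6 + 2 + 0 = 8 states


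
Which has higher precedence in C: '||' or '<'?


'<' is relational (level 7); '||' is logical OR (level 1)
Higher level binds tighter
'<' has higher precedence than '||'


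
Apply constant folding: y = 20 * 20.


20 * 20 = 400 at compile time
Optimized: y = 400


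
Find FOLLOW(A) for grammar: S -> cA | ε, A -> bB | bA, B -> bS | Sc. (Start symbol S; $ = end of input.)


$ ∈ FOLLOW(S). For each A -> αBβ: add FIRST(β)\{ε} to FOLLOW(B); if β nullable, add FOLLOW(A).
FOLLOW(A) = {$, c}


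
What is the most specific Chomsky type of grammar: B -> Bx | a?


Left-linear: every RHS is a terminal or one nonterminal followed by a terminal
Classification: Type 3 (Regular)


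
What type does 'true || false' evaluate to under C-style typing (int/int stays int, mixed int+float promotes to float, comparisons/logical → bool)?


Operand types: bool || bool
Rule: logical operators take bool operands and yield bool
Result type: bool


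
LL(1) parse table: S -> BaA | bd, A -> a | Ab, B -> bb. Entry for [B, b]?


For [B, b]: 'b' ∈ FIRST(bb)
Entry: B -> bb


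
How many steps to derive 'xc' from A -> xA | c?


Derivation: A => xA => xc
Steps: 2


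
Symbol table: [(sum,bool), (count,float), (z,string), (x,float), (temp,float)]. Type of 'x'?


Lookup 'x' → type float


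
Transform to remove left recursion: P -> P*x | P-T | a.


Left-recursive alternatives: P*x, P-T; non-recursive: a
Introduce P': P -> aP', P' -> *xP' | -TP' | ε


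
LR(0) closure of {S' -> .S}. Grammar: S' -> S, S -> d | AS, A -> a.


Start: S' -> .S
For each item with dot before a nonterminal B, add B -> .γ for every B-production
Closure: [S' -> .S, S -> .d, S -> .AS, A -> .a]


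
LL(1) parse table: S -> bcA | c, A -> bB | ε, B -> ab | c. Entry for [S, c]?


For [S, c]: 'c' ∈ FIRST(c)
Entry: S -> c


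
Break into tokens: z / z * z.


Scan left to right, longest-match per lexeme
Tokens: ID(z), OP(/), ID(z), OP(*), ID(z)


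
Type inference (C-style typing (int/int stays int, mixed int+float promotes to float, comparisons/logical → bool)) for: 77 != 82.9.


Operand types: int != float
Rule: comparison yields bool
Result type: bool


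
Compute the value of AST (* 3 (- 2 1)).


Evaluate inner: (- 2 1) = 1
Evaluate root: (* 3 1) = 3
Result: 3


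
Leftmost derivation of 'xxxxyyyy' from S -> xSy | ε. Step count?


Derivation: S => xSy => xxSyy => xxxSyyy => xxxxSyyyy => xxxxyyyy
Steps: 5


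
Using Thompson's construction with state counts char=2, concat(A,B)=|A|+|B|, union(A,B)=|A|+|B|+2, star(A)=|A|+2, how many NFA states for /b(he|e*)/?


Syntax tree has 4 char leaf(s), 1 union(s), 1 star(s)
chars contribute 4×2 = 8; each union adds +2; each star adds +2
Total: 8 + 2 + 2 = 12 states


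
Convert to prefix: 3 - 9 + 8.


left-to-right (same/higher precedence on left): tree is (+ (- 3 9) 8)
Prefix: + - 3 9 8


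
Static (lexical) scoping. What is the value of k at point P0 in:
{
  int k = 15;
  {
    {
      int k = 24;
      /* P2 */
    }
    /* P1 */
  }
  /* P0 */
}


k declared in the same block as P0
k = 15


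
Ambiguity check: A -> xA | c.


right-linear, alternatives start with distinct terminals 'x' vs 'c': unique leftmost derivation
Unambiguous


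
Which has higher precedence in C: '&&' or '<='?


'<=' is relational (level 7); '&&' is logical AND (level 2)
Higher level binds tighter
'<=' has higher precedence than '&&'


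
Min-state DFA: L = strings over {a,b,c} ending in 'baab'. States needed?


Track the longest suffix of input matching a prefix of 'baab': 5 classes (prefixes of length 0..4)
Minimal DFA: 5 states


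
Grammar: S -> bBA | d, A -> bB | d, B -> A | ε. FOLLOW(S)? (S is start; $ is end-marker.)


$ ∈ FOLLOW(S). For each A -> αBβ: add FIRST(β)\{ε} to FOLLOW(B); if β nullable, add FOLLOW(A).
FOLLOW(S) = {$}


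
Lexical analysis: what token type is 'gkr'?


Pattern: letter/underscore followed by alphanumerics, not a keyword
Type: IDENTIFIER


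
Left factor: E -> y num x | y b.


Common prefix: 'y'
Factored: E -> y E', E' -> num x | b


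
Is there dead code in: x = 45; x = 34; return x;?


first assignment to x is overwritten before any read
Dead: 'x = 45'


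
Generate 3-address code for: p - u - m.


Break into single-operator statements:
t1 = p - u
t2 = t1 - m


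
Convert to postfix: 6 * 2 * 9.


Left to right (same or higher precedence on left)
Postfix: 6 2 * 9 *


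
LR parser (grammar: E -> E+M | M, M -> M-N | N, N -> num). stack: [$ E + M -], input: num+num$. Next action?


no handle; shift 'num'
Action: shift


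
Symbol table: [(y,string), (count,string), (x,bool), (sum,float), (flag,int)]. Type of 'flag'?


Lookup 'flag' → type int


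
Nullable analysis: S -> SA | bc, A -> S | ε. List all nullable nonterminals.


A nonterminal is nullable iff some alternative derives ε (directly, or every symbol in it is nullable)
Nullable: {A}


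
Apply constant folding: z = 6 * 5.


6 * 5 = 30 at compile time
Optimized: z = 30


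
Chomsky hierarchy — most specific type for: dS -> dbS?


LHS has context (more than one symbol) and |LHS| ≤ |RHS|
Classification: Type 1 (Context-Sensitive)


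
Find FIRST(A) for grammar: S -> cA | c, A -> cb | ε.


Per alternative of A: FIRST(cb) = {c}; FIRST(ε) = {ε}
FIRST(A) = {c, ε}


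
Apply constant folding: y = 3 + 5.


3 + 5 = 8 at compile time
Optimized: y = 8


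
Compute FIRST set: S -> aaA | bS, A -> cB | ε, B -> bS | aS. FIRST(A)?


Per alternative of A: FIRST(cB) = {c}; FIRST(ε) = {ε}
FIRST(A) = {c, ε}


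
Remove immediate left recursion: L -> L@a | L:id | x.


Left-recursive alternatives: L@a, L:id; non-recursive: x
Introduce L': L -> xL', L' -> @aL' | :idL' | ε


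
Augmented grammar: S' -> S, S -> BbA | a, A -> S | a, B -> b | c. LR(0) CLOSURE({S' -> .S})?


Start: S' -> .S
For each item with dot before a nonterminal B, add B -> .γ for every B-production
Closure: [S' -> .S, S -> .BbA, S -> .a, B -> .b, B -> .c]


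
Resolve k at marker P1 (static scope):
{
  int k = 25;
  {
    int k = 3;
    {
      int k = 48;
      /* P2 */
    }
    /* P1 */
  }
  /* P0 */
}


k declared in the same block as P1
k = 3


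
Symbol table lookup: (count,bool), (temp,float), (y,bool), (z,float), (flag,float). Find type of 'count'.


Lookup 'count' → type bool


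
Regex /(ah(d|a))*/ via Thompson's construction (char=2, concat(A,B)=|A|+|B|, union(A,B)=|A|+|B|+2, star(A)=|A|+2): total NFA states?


Syntax tree has 4 char leaf(s), 1 union(s), 1 star(s)
chars contribute 4×2 = 8; each union adds +2; each star adds +2
Total: 8 + 2 + 2 = 12 states


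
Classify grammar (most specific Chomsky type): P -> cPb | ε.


Single nonterminal LHS, but c^n b^n is not regular
Classification: Type 2 (Context-Free)


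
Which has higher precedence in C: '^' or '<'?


'<' is relational (level 7); '^' is bitwise XOR (level 4)
Higher level binds tighter
'<' has higher precedence than '^'


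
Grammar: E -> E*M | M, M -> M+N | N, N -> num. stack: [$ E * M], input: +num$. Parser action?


'+' can extend M; shift to build M -> M+N
Action: shift


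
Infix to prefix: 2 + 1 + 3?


left-to-right (same/higher precedence on left): tree is (+ (+ 2 1) 3)
Prefix: + + 2 1 3


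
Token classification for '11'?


Pattern: digits only
Type: INTEGER_LITERAL


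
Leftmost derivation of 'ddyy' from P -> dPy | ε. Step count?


Derivation: P => dPy => ddPyy => ddyy
Steps: 3


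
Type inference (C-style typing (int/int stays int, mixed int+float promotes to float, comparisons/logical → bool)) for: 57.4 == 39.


Operand types: float == int
Rule: comparison yields bool
Result type: bool


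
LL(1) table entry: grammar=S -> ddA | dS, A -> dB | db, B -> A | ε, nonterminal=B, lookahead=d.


For [B, d]: 'd' ∈ FIRST(A)
Entry: B -> A


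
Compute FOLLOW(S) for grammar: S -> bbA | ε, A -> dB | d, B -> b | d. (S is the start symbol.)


$ ∈ FOLLOW(S). For each A -> αBβ: add FIRST(β)\{ε} to FOLLOW(B); if β nullable, add FOLLOW(A).
FOLLOW(S) = {$}


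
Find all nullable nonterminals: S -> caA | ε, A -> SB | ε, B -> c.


A nonterminal is nullable iff some alternative derives ε (directly, or every symbol in it is nullable)
Nullable: {A, S}


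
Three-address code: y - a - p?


Break into single-operator statements:
t1 = y - a
t2 = t1 - p


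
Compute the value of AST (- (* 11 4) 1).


Evaluate inner: (* 11 4) = 44
Evaluate root: (- 44 1) = 43
Result: 43


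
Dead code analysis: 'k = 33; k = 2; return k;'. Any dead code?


first assignment to k is overwritten before any read
Dead: 'k = 33'


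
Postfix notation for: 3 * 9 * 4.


Left to right (same or higher precedence on left)
Postfix: 3 9 * 4 *


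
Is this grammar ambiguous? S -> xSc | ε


balanced x^n…c^n: each string has a unique parse
Unambiguous


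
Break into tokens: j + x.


Scan left to right, longest-match per lexeme
Tokens: ID(j), OP(+), ID(x)


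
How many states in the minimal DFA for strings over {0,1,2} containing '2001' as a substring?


KMP-style automaton: 4 progress states + 1 absorbing accept = 5
Minimal DFA: 5 states


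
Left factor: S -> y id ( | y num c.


Common prefix: 'y'
Factored: S -> y S', S' -> id ( | num c


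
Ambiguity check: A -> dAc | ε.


balanced d^n…c^n: each string has a unique parse
Unambiguous


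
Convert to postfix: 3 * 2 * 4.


Left to right (same or higher precedence on left)
Postfix: 3 2 * 4 *


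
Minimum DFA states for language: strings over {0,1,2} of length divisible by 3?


Track length mod 3: states 0..2, accept at 0
Minimal DFA: 3 states


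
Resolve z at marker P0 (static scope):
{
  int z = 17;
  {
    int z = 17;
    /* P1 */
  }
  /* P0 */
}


z declared in the same block as P0
z = 17


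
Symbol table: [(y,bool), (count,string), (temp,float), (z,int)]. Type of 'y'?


Lookup 'y' → type bool


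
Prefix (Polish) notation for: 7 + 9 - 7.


left-to-right (same/higher precedence on left): tree is (- (+ 7 9) 7)
Prefix: - + 7 9 7


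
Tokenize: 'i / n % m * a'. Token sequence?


Scan left to right, longest-match per lexeme
Tokens: ID(i), OP(/), ID(n), OP(%), ID(m), OP(*), ID(a)


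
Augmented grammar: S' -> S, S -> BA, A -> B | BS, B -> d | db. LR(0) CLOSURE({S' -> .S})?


Start: S' -> .S
For each item with dot before a nonterminal B, add B -> .γ for every B-production
Closure: [S' -> .S, S -> .BA, B -> .d, B -> .db]


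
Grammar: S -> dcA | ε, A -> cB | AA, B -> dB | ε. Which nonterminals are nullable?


A nonterminal is nullable iff some alternative derives ε (directly, or every symbol in it is nullable)
Nullable: {B, S}


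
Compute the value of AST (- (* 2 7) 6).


Evaluate inner: (* 2 7) = 14
Evaluate root: (- 14 6) = 8
Result: 8


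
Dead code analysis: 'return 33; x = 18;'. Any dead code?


statement follows a return and is unreachable
Dead: 'x = 18'


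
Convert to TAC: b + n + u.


Break into single-operator statements:
t1 = b + n
t2 = t1 + u


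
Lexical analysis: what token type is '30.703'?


Pattern: digits with a decimal point
Type: FLOAT_LITERAL


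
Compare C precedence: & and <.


'<' is relational (level 7); '&' is bitwise AND (level 5)
Higher level binds tighter
'<' has higher precedence than '&'


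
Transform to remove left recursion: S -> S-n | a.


Left-recursive alternatives: S-n; non-recursive: a
Introduce S': S -> aS', S' -> -nS' | ε


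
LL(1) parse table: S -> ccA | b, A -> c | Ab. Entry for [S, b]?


For [S, b]: 'b' ∈ FIRST(b)
Entry: S -> b


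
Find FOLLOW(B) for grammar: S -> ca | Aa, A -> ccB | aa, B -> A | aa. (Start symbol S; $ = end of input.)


$ ∈ FOLLOW(S). For each A -> αBβ: add FIRST(β)\{ε} to FOLLOW(B); if β nullable, add FOLLOW(A).
FOLLOW(B) = {a}


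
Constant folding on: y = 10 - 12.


10 - 12 = -2 at compile time
Optimized: y = -2


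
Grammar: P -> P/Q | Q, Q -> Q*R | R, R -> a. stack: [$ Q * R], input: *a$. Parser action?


handle 'Q*R' on top
Action: reduce (Q -> Q*R)


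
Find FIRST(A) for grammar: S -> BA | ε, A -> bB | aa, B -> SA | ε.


Per alternative of A: FIRST(bB) = {b}; FIRST(aa) = {a}
FIRST(A) = {a, b}


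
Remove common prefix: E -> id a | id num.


Common prefix: 'id'
Factored: E -> id E', E' -> a | num


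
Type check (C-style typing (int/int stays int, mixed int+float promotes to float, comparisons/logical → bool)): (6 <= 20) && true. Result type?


Operand types: bool && bool
Rule: logical operators take bool operands and yield bool
Result type: bool


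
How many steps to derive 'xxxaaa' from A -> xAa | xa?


Derivation: A => xAa => xxAaa => xxxaaa
Steps: 3


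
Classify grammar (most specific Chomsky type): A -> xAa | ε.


Single nonterminal LHS, but x^n a^n is not regular
Classification: Type 2 (Context-Free)


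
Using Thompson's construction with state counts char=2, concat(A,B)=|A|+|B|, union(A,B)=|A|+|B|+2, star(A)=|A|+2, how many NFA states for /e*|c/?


Syntax tree has 2 char leaf(s), 1 union(s), 1 star(s)
chars contribute 2×2 = 4; each union adds +2; each star adds +2
Total: 4 + 2 + 2 = 8 states


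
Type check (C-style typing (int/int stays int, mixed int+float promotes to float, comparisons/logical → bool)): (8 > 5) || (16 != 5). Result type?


Operand types: bool || bool
Rule: logical operators take bool operands and yield bool
Result type: bool


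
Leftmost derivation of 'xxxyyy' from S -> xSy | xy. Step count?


Derivation: S => xSy => xxSyy => xxxyyy
Steps: 3


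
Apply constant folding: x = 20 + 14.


20 + 14 = 34 at compile time
Optimized: x = 34


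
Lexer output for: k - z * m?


Scan left to right, longest-match per lexeme
Tokens: ID(k), OP(-), ID(z), OP(*), ID(m)


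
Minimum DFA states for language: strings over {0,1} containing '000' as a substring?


KMP-style automaton: 3 progress states + 1 absorbing accept = 4
Minimal DFA: 4 states


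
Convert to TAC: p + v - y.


Break into single-operator statements:
t1 = p + v
t2 = t1 - y


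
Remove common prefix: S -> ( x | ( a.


Common prefix: '('
Factored: S -> ( S', S' -> x | a


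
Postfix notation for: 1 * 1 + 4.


Left to right (same or higher precedence on left)
Postfix: 1 1 * 4 +


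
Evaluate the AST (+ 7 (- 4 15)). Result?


Evaluate inner: (- 4 15) = -11
Evaluate root: (+ 7 -11) = -4
Result: -4


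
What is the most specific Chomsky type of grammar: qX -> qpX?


LHS has context (more than one symbol) and |LHS| ≤ |RHS|
Classification: Type 1 (Context-Sensitive)


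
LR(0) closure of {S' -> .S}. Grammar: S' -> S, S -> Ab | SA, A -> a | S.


Start: S' -> .S
For each item with dot before a nonterminal B, add B -> .γ for every B-production
Closure: [S' -> .S, S -> .Ab, S -> .SA, A -> .a, A -> .S]


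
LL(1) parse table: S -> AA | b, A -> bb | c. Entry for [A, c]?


For [A, c]: 'c' ∈ FIRST(c)
Entry: A -> c


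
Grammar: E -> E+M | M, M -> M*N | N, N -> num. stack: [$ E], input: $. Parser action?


start symbol E on stack, input exhausted
Action: accept


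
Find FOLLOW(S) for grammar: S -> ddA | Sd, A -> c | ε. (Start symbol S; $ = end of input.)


$ ∈ FOLLOW(S). For each A -> αBβ: add FIRST(β)\{ε} to FOLLOW(B); if β nullable, add FOLLOW(A).
FOLLOW(S) = {$, d}


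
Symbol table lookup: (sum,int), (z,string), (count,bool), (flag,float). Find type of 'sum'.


Lookup 'sum' → type int


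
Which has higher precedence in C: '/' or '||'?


'/' is multiplicative (level 10); '||' is logical OR (level 1)
Higher level binds tighter
'/' has higher precedence than '||'


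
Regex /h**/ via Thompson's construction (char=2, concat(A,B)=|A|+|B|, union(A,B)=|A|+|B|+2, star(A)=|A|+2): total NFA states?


Syntax tree has 1 char leaf(s), 0 union(s), 2 star(s)
chars contribute 1×2 = 2; each union adds +2; each star adds +2
Total: 2 + 0 + 4 = 6 states


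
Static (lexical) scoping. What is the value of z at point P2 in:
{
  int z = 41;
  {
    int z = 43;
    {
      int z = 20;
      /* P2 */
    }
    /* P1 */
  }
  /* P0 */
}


z declared in the same block as P2
z = 20


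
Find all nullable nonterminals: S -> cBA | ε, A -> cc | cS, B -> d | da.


A nonterminal is nullable iff some alternative derives ε (directly, or every symbol in it is nullable)
Nullable: {S}


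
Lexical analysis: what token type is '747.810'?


Pattern: digits with a decimal point
Type: FLOAT_LITERAL


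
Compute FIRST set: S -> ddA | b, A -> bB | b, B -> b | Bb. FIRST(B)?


Per alternative of B: FIRST(b) = {b}; FIRST(Bb) = {b}
FIRST(B) = {b}


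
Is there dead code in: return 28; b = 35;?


statement follows a return and is unreachable
Dead: 'b = 35'


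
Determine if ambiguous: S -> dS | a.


right-linear, alternatives start with distinct terminals 'd' vs 'a': unique leftmost derivation
Unambiguous


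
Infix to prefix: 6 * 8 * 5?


left-to-right (same/higher precedence on left): tree is (* (* 6 8) 5)
Prefix: * * 6 8 5


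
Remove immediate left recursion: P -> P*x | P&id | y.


Left-recursive alternatives: P*x, P&id; non-recursive: y
Introduce P': P -> yP', P' -> *xP' | &idP' | ε


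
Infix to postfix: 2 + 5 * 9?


* has higher precedence, evaluate 5*9 first
Postfix: 2 5 9 * +


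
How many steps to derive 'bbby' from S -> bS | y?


Derivation: S => bS => bbS => bbbS => bbby
Steps: 4


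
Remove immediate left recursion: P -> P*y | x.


Left-recursive alternatives: P*y; non-recursive: x
Introduce P': P -> xP', P' -> *yP' | ε


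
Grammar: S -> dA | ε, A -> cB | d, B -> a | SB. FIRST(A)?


Per alternative of A: FIRST(cB) = {c}; FIRST(d) = {d}
FIRST(A) = {c, d}


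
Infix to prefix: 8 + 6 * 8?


'*' binds tighter: tree is (+ 8 (* 6 8))
Prefix: + 8 * 6 8


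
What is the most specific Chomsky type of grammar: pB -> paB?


LHS has context (more than one symbol) and |LHS| ≤ |RHS|
Classification: Type 1 (Context-Sensitive)


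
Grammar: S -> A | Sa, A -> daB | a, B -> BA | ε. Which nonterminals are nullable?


A nonterminal is nullable iff some alternative derives ε (directly, or every symbol in it is nullable)
Nullable: {B}


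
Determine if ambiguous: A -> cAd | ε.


balanced c^n…d^n: each string has a unique parse
Unambiguous


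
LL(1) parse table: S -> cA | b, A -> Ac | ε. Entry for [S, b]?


For [S, b]: 'b' ∈ FIRST(b)
Entry: S -> b


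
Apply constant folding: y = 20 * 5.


20 * 5 = 100 at compile time
Optimized: y = 100


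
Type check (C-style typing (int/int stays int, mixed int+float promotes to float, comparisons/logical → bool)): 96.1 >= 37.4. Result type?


Operand types: float >= float
Rule: comparison yields bool
Result type: bool


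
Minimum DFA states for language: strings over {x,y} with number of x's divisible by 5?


Track (count of x) mod 5: states 0..4, accept at 0
Minimal DFA: 5 states


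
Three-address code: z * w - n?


Break into single-operator statements:
t1 = z * w
t2 = t1 - n


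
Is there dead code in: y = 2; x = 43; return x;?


y is assigned but never read
Dead: 'y = 2'


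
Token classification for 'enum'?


Pattern: reserved word
Type: KEYWORD


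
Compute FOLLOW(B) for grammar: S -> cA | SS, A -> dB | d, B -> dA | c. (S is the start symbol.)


$ ∈ FOLLOW(S). For each A -> αBβ: add FIRST(β)\{ε} to FOLLOW(B); if β nullable, add FOLLOW(A).
FOLLOW(B) = {$, c}
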